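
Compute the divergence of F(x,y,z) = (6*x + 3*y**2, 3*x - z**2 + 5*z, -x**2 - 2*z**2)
6 - 4*z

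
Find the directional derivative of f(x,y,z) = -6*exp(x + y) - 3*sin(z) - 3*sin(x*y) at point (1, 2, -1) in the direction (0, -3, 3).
3*sqrt(2)*(-cos(1) + cos(2) + 2*exp(3))/2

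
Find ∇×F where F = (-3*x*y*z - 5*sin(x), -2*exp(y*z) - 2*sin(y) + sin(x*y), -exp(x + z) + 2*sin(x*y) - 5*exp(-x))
(2*x*cos(x*y) + 2*y*exp(y*z), -3*x*y - 2*y*cos(x*y) + exp(x + z) - 5*exp(-x), 3*x*z + y*cos(x*y))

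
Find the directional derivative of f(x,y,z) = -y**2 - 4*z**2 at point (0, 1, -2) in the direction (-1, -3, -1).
-10*sqrt(11)/11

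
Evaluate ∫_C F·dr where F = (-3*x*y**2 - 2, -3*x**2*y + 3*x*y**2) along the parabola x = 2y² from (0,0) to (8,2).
-1808/5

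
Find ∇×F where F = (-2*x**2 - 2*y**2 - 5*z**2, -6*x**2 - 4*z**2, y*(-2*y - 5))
(-4*y + 8*z - 5, -10*z, -12*x + 4*y)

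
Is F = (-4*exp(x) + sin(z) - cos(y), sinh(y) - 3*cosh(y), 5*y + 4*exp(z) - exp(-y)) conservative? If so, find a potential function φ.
No, ∇×F = (5 + exp(-y), cos(z), -sin(y)) ≠ 0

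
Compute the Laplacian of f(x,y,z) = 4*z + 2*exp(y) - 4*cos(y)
2*exp(y) + 4*cos(y)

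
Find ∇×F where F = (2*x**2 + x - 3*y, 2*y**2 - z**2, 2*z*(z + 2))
(2*z, 0, 3)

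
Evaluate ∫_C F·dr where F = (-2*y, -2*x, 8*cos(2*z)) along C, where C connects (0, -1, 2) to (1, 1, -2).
-2 - 8*sin(4)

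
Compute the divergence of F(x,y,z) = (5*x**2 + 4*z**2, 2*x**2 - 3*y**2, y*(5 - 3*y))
10*x - 6*y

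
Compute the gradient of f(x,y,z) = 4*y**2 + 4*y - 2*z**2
(0, 8*y + 4, -4*z)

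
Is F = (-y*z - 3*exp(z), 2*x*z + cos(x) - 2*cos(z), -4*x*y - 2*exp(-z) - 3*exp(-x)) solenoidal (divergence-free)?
No, ∇·F = 2*exp(-z)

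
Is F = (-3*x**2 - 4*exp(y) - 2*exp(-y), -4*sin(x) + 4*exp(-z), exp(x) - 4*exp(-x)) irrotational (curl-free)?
No, ∇×F = (4*exp(-z), -exp(x) - 4*exp(-x), 4*exp(y) - 4*cos(x) - 2*exp(-y))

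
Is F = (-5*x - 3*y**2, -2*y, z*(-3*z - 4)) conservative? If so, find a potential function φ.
No, ∇×F = (0, 0, 6*y) ≠ 0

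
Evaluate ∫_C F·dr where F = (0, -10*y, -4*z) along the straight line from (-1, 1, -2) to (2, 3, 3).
-50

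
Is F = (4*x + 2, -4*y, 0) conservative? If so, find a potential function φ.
Yes, F is conservative. φ = 2*x**2 + 2*x - 2*y**2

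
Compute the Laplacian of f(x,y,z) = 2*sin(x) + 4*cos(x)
-2*sin(x) - 4*cos(x)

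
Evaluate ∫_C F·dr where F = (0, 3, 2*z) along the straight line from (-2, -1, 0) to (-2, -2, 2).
1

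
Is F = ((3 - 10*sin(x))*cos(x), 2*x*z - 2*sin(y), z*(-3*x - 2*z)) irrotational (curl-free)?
No, ∇×F = (-2*x, 3*z, 2*z)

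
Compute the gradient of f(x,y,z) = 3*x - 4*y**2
(3, -8*y, 0)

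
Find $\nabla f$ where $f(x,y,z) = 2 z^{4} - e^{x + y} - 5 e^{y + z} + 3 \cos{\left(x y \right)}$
(-3*y*sin(x*y) - exp(x + y), -3*x*sin(x*y) - exp(x + y) - 5*exp(y + z), 8*z**3 - 5*exp(y + z))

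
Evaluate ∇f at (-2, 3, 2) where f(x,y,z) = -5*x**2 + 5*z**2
(20, 0, 20)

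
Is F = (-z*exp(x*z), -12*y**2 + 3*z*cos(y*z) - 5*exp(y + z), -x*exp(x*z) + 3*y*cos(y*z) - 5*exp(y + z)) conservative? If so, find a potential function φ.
Yes, F is conservative. φ = -4*y**3 - exp(x*z) - 5*exp(y + z) + 3*sin(y*z)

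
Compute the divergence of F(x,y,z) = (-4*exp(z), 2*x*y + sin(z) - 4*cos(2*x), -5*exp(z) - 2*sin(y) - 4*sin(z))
2*x - 5*exp(z) - 4*cos(z)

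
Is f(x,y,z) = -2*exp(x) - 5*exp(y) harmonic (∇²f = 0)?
No, ∇²f = -2*exp(x) - 5*exp(y)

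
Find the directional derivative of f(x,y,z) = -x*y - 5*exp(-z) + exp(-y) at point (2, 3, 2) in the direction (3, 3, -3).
sqrt(3)*(-5*exp(3) - 5*E - 1)*exp(-3)/3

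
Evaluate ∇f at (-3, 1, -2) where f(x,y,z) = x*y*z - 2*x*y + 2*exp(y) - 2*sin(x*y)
(-4 - 2*cos(3), 6*cos(3) + 2*E + 12, -3)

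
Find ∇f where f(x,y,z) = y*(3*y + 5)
(0, 6*y + 5, 0)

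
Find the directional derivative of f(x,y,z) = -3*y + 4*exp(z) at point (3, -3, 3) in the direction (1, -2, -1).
sqrt(6)*(3 - 2*exp(3))/3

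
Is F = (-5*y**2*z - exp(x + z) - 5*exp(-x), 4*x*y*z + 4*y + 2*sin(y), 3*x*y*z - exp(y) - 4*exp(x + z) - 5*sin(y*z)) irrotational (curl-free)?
No, ∇×F = (-4*x*y + 3*x*z - 5*z*cos(y*z) - exp(y), -5*y**2 - 3*y*z + 3*exp(x + z), 14*y*z)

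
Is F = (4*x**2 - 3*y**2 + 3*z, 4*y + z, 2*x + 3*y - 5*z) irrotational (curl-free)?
No, ∇×F = (2, 1, 6*y)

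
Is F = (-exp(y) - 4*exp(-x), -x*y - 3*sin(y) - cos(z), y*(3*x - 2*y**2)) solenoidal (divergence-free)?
No, ∇·F = -x - 3*cos(y) + 4*exp(-x)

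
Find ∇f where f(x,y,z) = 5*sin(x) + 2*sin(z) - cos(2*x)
((4*sin(x) + 5)*cos(x), 0, 2*cos(z))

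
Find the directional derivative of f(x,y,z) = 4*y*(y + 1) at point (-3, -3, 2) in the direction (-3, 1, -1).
-20*sqrt(11)/11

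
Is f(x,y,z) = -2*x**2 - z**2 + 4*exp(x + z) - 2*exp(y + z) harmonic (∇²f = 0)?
No, ∇²f = 8*exp(x + z) - 4*exp(y + z) - 6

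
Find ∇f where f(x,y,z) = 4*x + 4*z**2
(4, 0, 8*z)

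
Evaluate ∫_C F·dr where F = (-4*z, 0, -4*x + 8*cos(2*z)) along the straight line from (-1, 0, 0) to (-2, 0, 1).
4*sin(2) + 8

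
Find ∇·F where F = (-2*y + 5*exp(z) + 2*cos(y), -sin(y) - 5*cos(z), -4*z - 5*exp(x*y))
-cos(y) - 4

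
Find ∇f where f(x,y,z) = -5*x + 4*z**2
(-5, 0, 8*z)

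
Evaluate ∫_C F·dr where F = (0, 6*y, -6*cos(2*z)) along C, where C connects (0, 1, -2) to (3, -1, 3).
-3*sin(6) - 3*sin(4)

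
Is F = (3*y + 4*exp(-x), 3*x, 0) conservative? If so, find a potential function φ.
Yes, F is conservative. φ = 3*x*y - 4*exp(-x)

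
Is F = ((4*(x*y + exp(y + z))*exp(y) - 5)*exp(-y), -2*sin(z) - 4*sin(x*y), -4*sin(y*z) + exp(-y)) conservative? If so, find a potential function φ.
No, ∇×F = (-4*z*cos(y*z) + 2*cos(z) - exp(-y), 4*exp(y + z), -4*x - 4*y*cos(x*y) - 4*exp(y + z) - 5*exp(-y)) ≠ 0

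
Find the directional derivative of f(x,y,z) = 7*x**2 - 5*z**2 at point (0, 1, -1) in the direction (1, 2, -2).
-20/3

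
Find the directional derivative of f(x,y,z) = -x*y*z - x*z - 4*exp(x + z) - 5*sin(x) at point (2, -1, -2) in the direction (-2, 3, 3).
sqrt(22)*(5*cos(2) + 4)/11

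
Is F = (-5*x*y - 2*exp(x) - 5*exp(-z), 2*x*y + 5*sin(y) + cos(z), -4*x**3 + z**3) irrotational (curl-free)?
No, ∇×F = (sin(z), 12*x**2 + 5*exp(-z), 5*x + 2*y)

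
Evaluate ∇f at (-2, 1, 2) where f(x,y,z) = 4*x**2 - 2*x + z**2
(-18, 0, 4)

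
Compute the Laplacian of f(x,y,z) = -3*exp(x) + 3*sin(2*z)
-3*exp(x) - 12*sin(2*z)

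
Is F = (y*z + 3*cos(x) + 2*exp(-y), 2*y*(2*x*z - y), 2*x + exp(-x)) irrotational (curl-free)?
No, ∇×F = (-4*x*y, y - 2 + exp(-x), 4*y*z - z + 2*exp(-y))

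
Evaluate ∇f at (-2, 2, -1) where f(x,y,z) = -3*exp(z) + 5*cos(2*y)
(0, -10*sin(4), -3*exp(-1))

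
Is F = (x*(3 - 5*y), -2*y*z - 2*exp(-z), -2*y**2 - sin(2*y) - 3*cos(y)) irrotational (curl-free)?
No, ∇×F = (-2*y + 3*sin(y) - 2*cos(2*y) - 2*exp(-z), 0, 5*x)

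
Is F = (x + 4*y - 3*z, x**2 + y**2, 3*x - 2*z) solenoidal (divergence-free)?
No, ∇·F = 2*y - 1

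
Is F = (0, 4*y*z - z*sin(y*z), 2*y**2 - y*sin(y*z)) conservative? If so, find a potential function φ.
Yes, F is conservative. φ = 2*y**2*z + cos(y*z)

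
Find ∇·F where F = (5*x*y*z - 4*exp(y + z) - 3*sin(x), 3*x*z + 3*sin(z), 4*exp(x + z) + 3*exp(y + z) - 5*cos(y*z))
5*y*z + 5*y*sin(y*z) + 4*exp(x + z) + 3*exp(y + z) - 3*cos(x)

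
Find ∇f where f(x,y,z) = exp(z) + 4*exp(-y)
(0, -4*exp(-y), exp(z))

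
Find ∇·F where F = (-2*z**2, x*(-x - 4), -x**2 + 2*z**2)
4*z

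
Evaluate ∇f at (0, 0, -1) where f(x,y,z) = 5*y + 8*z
(0, 5, 8)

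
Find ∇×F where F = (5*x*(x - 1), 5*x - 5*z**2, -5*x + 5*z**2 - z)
(10*z, 5, 5)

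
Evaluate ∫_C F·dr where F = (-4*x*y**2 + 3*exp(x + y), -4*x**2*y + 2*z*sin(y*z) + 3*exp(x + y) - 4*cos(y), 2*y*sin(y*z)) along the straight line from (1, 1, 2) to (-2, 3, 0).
-72 - 3*exp(2) + 2*cos(2) - 4*sin(3) + 4*sin(1) + 3*E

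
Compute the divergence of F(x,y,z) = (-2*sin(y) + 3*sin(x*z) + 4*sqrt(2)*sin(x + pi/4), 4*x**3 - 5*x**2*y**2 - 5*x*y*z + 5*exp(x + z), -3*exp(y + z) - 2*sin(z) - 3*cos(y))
-10*x**2*y - 5*x*z + 3*z*cos(x*z) - 3*exp(y + z) - 2*cos(z) + 4*sqrt(2)*cos(x + pi/4)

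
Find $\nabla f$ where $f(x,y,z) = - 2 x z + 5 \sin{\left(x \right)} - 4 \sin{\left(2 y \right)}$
(-2*z + 5*cos(x), -8*cos(2*y), -2*x)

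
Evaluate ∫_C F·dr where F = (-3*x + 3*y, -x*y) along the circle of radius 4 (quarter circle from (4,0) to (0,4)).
8/3 - 12*pi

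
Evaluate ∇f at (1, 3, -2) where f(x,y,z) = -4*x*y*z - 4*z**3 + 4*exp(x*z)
(24 - 8*exp(-2), 8, -60 + 4*exp(-2))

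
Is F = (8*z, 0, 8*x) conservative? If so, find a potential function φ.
Yes, F is conservative. φ = 8*x*z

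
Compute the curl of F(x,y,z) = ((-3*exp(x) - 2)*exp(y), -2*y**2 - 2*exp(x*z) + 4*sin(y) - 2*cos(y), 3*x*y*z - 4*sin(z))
(x*(3*z + 2*exp(x*z)), -3*y*z, -2*z*exp(x*z) + (3*exp(x) + 2)*exp(y))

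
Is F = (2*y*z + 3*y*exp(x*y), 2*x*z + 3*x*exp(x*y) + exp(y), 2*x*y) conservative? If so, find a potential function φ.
Yes, F is conservative. φ = 2*x*y*z + exp(y) + 3*exp(x*y)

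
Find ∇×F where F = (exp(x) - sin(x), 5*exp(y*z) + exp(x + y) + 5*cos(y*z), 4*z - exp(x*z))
(5*y*(-exp(y*z) + sin(y*z)), z*exp(x*z), exp(x + y))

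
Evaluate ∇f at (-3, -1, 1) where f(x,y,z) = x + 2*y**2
(1, -4, 0)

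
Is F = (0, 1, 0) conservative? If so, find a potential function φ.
Yes, F is conservative. φ = y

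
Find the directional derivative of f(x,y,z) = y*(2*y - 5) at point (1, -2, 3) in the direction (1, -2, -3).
13*sqrt(14)/7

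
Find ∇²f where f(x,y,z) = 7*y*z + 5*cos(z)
-5*cos(z)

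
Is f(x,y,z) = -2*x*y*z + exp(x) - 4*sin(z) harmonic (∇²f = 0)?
No, ∇²f = exp(x) + 4*sin(z)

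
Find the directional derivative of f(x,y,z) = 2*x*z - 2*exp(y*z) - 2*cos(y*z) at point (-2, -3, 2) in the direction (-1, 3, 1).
-2*sqrt(11)*(3*exp(6)*sin(6) + 3 + 4*exp(6))*exp(-6)/11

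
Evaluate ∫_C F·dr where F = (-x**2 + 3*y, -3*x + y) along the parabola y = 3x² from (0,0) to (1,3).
7/6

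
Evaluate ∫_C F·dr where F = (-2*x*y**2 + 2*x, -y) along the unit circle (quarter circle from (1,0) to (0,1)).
-1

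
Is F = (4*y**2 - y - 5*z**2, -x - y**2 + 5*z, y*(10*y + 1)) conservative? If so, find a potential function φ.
No, ∇×F = (20*y - 4, -10*z, -8*y) ≠ 0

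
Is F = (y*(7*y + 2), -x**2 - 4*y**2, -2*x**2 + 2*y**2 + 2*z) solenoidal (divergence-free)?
No, ∇·F = 2 - 8*y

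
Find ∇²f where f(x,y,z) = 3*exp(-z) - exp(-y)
3*exp(-z) - exp(-y)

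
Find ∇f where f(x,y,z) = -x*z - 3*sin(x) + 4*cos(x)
(-z - 4*sin(x) - 3*cos(x), 0, -x)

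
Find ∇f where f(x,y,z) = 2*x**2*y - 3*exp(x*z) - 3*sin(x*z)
(4*x*y - 3*z*exp(x*z) - 3*z*cos(x*z), 2*x**2, -3*x*(exp(x*z) + cos(x*z)))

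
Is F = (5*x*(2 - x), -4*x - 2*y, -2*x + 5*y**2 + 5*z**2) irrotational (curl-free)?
No, ∇×F = (10*y, 2, -4)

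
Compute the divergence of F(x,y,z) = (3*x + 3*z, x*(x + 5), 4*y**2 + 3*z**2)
6*z + 3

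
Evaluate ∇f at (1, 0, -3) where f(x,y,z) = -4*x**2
(-8, 0, 0)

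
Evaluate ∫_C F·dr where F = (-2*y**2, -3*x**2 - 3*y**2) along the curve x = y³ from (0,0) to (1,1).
-92/35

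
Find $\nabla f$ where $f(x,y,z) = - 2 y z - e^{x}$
(-exp(x), -2*z, -2*y)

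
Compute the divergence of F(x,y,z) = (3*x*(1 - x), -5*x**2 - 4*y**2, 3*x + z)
-6*x - 8*y + 4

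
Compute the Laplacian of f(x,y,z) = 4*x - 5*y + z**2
2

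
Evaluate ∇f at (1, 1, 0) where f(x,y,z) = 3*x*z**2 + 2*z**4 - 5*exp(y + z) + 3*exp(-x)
(-3*exp(-1), -5*E, -5*E)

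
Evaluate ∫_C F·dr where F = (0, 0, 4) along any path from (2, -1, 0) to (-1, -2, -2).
-8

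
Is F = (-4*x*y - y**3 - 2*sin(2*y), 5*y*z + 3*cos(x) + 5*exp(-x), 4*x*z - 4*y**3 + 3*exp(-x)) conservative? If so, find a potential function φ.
No, ∇×F = (y*(-12*y - 5), -4*z + 3*exp(-x), 4*x + 3*y**2 - 3*sin(x) + 4*cos(2*y) - 5*exp(-x)) ≠ 0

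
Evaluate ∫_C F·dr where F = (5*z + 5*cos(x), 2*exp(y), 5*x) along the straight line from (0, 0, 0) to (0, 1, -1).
-2 + 2*E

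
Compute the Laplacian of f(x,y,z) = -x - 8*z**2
-16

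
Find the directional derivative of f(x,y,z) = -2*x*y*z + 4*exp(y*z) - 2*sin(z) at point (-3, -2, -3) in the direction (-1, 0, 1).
-sqrt(2)*(cos(3) + 4*exp(6))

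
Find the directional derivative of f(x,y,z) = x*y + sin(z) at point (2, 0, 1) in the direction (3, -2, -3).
-sqrt(22)*(3*cos(1) + 4)/22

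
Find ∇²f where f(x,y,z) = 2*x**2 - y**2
2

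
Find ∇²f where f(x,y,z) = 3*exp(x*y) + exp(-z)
(3*(x**2 + y**2)*exp(x*y + z) + 1)*exp(-z)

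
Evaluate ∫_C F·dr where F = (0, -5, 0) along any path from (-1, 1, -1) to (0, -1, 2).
10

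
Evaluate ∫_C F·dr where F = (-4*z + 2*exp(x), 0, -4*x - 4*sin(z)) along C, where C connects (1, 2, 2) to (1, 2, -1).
-4*cos(2) + 4*cos(1) + 12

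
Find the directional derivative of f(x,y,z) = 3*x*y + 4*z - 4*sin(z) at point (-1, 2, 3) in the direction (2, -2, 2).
sqrt(3)*(13 - 4*cos(3))/3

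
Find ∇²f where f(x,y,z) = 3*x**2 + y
6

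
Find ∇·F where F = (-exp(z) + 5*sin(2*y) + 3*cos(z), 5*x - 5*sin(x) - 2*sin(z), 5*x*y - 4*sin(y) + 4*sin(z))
4*cos(z)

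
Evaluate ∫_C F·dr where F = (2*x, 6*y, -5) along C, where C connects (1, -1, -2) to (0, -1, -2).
-1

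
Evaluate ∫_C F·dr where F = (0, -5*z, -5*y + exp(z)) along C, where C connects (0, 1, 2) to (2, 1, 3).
-exp(2) - 5 + exp(3)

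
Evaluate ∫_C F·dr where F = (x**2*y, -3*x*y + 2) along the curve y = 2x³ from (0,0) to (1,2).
-17/21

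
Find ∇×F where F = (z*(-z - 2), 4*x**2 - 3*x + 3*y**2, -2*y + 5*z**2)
(-2, -2*z - 2, 8*x - 3)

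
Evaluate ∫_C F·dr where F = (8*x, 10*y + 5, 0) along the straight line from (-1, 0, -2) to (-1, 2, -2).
30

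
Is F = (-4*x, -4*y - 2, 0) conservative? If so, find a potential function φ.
Yes, F is conservative. φ = -2*x**2 - 2*y**2 - 2*y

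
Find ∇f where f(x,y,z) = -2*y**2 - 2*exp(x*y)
(-2*y*exp(x*y), -2*x*exp(x*y) - 4*y, 0)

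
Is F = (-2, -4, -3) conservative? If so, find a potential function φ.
Yes, F is conservative. φ = -2*x - 4*y - 3*z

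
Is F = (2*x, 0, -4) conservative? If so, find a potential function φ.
Yes, F is conservative. φ = x**2 - 4*z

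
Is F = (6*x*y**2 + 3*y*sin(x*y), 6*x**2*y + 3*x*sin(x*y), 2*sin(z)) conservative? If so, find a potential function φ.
Yes, F is conservative. φ = 3*x**2*y**2 - 2*cos(z) - 3*cos(x*y)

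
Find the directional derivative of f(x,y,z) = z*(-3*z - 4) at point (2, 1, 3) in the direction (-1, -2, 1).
-11*sqrt(6)/3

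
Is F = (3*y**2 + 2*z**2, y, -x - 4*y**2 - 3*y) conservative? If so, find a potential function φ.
No, ∇×F = (-8*y - 3, 4*z + 1, -6*y) ≠ 0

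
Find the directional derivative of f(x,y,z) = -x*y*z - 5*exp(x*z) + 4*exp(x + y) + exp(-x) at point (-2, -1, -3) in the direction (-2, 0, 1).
2*sqrt(5)*(-10*exp(9) - 4 + 2*exp(3) + exp(5))*exp(-3)/5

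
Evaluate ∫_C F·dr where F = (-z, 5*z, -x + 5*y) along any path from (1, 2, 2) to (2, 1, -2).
-24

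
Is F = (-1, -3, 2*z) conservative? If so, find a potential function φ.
Yes, F is conservative. φ = -x - 3*y + z**2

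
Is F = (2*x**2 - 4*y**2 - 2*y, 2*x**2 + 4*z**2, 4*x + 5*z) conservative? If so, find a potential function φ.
No, ∇×F = (-8*z, -4, 4*x + 8*y + 2) ≠ 0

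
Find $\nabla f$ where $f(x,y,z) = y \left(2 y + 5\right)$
(0, 4*y + 5, 0)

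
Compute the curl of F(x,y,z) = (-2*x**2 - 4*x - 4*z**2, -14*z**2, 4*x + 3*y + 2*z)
(28*z + 3, -8*z - 4, 0)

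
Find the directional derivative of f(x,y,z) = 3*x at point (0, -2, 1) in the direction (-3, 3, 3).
-sqrt(3)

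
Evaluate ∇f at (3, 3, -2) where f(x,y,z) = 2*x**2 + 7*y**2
(12, 42, 0)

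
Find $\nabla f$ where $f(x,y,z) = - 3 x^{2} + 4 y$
(-6*x, 4, 0)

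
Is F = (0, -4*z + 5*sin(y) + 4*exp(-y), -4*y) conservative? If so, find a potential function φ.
Yes, F is conservative. φ = -4*y*z - 5*cos(y) - 4*exp(-y)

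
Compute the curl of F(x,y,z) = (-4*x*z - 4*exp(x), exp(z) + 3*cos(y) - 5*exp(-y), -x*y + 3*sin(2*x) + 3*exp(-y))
(-x - exp(z) - 3*exp(-y), -4*x + y - 6*cos(2*x), 0)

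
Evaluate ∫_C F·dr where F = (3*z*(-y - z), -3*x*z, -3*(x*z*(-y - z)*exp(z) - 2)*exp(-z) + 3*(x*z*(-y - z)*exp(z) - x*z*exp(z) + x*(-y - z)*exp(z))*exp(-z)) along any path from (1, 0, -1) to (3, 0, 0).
-3 + 6*E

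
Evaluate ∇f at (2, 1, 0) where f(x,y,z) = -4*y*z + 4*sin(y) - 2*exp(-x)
(2*exp(-2), 4*cos(1), -4)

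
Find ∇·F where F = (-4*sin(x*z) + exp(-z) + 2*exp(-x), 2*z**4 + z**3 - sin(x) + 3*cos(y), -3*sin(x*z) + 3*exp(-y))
-3*x*cos(x*z) - 4*z*cos(x*z) - 3*sin(y) - 2*exp(-x)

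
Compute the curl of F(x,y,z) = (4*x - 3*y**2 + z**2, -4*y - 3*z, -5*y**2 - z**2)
(3 - 10*y, 2*z, 6*y)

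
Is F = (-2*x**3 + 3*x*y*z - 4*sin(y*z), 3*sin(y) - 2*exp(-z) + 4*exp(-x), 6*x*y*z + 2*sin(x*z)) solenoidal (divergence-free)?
No, ∇·F = -6*x**2 + 6*x*y + 2*x*cos(x*z) + 3*y*z + 3*cos(y)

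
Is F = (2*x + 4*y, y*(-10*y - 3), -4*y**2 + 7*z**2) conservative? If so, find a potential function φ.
No, ∇×F = (-8*y, 0, -4) ≠ 0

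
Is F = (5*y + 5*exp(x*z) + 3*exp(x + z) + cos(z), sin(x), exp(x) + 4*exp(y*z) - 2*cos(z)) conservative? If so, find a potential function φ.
No, ∇×F = (4*z*exp(y*z), 5*x*exp(x*z) - exp(x) + 3*exp(x + z) - sin(z), cos(x) - 5) ≠ 0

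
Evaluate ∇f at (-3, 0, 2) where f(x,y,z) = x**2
(-6, 0, 0)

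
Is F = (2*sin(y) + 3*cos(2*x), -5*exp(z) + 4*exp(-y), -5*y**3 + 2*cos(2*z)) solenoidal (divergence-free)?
No, ∇·F = -6*sin(2*x) - 4*sin(2*z) - 4*exp(-y)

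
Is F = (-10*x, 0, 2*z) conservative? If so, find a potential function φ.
Yes, F is conservative. φ = -5*x**2 + z**2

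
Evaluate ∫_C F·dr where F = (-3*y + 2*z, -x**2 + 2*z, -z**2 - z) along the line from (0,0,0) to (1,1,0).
-11/6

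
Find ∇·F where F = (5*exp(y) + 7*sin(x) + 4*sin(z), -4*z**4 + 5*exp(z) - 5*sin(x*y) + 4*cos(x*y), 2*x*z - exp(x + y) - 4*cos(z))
-4*x*sin(x*y) - 5*x*cos(x*y) + 2*x + 4*sin(z) + 7*cos(x)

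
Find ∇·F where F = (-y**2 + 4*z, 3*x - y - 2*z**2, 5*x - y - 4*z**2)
-8*z - 1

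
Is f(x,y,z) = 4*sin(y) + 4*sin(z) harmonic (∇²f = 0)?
No, ∇²f = -4*sin(y) - 4*sin(z)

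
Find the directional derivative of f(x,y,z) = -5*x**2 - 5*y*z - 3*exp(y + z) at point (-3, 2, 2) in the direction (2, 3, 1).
2*sqrt(14)*(5 - 3*exp(4))/7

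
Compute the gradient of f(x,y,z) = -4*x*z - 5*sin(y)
(-4*z, -5*cos(y), -4*x)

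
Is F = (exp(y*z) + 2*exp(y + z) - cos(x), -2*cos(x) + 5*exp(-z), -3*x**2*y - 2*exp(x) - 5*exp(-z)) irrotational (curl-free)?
No, ∇×F = (-3*x**2 + 5*exp(-z), 6*x*y + y*exp(y*z) + 2*exp(x) + 2*exp(y + z), -z*exp(y*z) - 2*exp(y + z) + 2*sin(x))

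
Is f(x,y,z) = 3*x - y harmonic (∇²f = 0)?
Yes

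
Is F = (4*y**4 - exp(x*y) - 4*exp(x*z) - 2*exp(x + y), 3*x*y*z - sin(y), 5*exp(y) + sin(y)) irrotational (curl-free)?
No, ∇×F = (-3*x*y + 5*exp(y) + cos(y), -4*x*exp(x*z), x*exp(x*y) - 16*y**3 + 3*y*z + 2*exp(x + y))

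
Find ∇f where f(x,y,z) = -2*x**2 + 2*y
(-4*x, 2, 0)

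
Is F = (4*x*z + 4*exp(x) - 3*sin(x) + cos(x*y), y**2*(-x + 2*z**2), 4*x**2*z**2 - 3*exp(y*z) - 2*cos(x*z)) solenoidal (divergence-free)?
No, ∇·F = 8*x**2*z + 2*x*sin(x*z) - 2*y*(x - 2*z**2) - 3*y*exp(y*z) - y*sin(x*y) + 4*z + 4*exp(x) - 3*cos(x)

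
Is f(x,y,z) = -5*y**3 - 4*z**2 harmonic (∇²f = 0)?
No, ∇²f = -30*y - 8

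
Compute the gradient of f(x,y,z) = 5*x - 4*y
(5, -4, 0)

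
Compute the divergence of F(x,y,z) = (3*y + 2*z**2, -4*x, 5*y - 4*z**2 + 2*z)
2 - 8*z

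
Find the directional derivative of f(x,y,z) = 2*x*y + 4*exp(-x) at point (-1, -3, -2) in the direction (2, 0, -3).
4*sqrt(13)*(-2*E - 3)/13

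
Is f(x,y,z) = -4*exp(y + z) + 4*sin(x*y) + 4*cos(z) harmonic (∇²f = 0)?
No, ∇²f = -4*x**2*sin(x*y) - 4*y**2*sin(x*y) - 8*exp(y + z) - 4*cos(z)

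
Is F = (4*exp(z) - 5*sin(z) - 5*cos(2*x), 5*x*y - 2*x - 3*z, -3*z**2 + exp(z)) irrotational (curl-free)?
No, ∇×F = (3, 4*exp(z) - 5*cos(z), 5*y - 2)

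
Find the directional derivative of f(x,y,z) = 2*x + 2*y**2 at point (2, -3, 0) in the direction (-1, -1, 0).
5*sqrt(2)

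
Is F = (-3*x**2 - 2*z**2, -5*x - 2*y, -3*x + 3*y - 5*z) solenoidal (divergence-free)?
No, ∇·F = -6*x - 7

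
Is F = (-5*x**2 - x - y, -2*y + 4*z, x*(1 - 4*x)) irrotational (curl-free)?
No, ∇×F = (-4, 8*x - 1, 1)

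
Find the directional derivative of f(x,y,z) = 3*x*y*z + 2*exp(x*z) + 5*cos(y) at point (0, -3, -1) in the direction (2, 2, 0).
sqrt(2)*(5*sin(3) + 7)/2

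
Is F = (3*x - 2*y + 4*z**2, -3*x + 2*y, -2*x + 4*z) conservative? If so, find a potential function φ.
No, ∇×F = (0, 8*z + 2, -1) ≠ 0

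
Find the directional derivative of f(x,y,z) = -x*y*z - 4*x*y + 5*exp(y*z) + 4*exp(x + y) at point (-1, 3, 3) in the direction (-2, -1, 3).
sqrt(14)*(-6*exp(2) + 22 + 15*exp(9))/7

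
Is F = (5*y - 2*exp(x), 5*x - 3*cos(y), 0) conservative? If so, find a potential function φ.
Yes, F is conservative. φ = 5*x*y - 2*exp(x) - 3*sin(y)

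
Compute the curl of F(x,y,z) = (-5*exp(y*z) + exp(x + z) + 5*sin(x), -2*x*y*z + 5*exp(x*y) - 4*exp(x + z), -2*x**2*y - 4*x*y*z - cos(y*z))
(-2*x**2 + 2*x*y - 4*x*z + z*sin(y*z) + 4*exp(x + z), 4*x*y + 4*y*z - 5*y*exp(y*z) + exp(x + z), -2*y*z + 5*y*exp(x*y) + 5*z*exp(y*z) - 4*exp(x + z))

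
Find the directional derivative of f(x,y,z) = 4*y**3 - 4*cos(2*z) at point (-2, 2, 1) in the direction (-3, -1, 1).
8*sqrt(11)*(-6 + sin(2))/11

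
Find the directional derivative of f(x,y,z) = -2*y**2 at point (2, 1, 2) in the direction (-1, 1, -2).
-2*sqrt(6)/3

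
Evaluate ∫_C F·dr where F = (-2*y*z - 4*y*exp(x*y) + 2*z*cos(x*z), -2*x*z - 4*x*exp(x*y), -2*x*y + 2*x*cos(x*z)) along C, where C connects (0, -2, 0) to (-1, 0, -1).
2*sin(1)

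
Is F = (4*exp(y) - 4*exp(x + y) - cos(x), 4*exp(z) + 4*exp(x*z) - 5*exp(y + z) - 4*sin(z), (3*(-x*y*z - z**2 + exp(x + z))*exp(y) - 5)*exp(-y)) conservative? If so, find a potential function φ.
No, ∇×F = (-3*x*z - 4*x*exp(x*z) - 4*exp(z) + 5*exp(y + z) + 4*cos(z) + 5*exp(-y), 3*y*z - 3*exp(x + z), 4*z*exp(x*z) - 4*exp(y) + 4*exp(x + y)) ≠ 0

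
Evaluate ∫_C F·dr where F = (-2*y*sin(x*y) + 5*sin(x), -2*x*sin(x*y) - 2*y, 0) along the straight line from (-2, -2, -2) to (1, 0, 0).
-5*cos(1) + 5*cos(2) - 2*cos(4) + 6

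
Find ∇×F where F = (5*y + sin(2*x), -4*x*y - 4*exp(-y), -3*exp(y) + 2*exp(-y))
(-sinh(y) - 5*cosh(y), 0, -4*y - 5)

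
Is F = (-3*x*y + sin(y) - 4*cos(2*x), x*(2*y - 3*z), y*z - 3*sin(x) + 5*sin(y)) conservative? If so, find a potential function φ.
No, ∇×F = (3*x + z + 5*cos(y), 3*cos(x), 3*x + 2*y - 3*z - cos(y)) ≠ 0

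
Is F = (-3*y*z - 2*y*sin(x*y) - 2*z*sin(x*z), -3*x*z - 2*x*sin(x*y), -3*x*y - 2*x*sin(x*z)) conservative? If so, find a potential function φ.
Yes, F is conservative. φ = -3*x*y*z + 2*cos(x*y) + 2*cos(x*z)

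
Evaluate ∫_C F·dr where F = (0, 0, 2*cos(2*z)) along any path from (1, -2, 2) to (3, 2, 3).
sin(6) - sin(4)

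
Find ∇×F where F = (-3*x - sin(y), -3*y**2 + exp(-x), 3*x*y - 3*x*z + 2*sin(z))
(3*x, -3*y + 3*z, cos(y) - exp(-x))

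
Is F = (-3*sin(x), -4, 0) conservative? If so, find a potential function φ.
Yes, F is conservative. φ = -4*y + 3*cos(x)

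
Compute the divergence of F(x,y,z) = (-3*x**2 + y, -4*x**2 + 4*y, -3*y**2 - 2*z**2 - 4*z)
-6*x - 4*z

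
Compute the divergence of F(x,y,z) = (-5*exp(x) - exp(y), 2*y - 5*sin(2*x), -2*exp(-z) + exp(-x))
-5*exp(x) + 2 + 2*exp(-z)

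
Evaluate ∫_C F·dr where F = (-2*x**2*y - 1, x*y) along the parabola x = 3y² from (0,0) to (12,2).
-13824/7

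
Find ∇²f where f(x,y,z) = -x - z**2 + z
-2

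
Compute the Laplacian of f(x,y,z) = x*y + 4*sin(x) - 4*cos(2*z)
-4*sin(x) + 16*cos(2*z)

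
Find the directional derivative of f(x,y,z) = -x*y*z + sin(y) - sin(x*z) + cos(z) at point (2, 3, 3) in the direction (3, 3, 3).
sqrt(3)*(-21 - 5*cos(6) + sqrt(2)*cos(pi/4 + 3))/3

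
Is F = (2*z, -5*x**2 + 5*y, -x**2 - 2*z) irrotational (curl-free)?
No, ∇×F = (0, 2*x + 2, -10*x)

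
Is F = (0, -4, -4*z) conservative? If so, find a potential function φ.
Yes, F is conservative. φ = -4*y - 2*z**2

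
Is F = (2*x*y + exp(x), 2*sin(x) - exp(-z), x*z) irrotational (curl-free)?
No, ∇×F = (-exp(-z), -z, -2*x + 2*cos(x))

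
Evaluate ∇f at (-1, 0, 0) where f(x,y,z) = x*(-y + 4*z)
(0, 1, -4)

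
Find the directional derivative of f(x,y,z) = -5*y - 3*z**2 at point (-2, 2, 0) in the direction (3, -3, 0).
5*sqrt(2)/2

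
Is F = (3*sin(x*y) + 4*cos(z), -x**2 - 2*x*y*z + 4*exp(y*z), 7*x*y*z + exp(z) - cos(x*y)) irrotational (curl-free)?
No, ∇×F = (2*x*y + 7*x*z + x*sin(x*y) - 4*y*exp(y*z), -7*y*z - y*sin(x*y) - 4*sin(z), -3*x*cos(x*y) - 2*x - 2*y*z)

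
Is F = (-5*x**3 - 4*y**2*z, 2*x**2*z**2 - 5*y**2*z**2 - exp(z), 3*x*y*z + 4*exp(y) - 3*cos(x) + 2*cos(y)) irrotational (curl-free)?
No, ∇×F = (-4*x**2*z + 3*x*z + 10*y**2*z + 4*exp(y) + exp(z) - 2*sin(y), -4*y**2 - 3*y*z - 3*sin(x), 4*z*(x*z + 2*y))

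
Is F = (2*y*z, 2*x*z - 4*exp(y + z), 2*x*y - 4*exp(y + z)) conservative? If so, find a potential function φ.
Yes, F is conservative. φ = 2*x*y*z - 4*exp(y + z)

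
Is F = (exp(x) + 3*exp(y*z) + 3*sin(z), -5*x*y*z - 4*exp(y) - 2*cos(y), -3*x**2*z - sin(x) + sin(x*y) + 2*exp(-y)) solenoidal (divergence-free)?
No, ∇·F = -3*x**2 - 5*x*z + exp(x) - 4*exp(y) + 2*sin(y)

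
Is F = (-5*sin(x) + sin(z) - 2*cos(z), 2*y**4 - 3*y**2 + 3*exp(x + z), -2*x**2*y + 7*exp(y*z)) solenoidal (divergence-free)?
No, ∇·F = 8*y**3 + 7*y*exp(y*z) - 6*y - 5*cos(x)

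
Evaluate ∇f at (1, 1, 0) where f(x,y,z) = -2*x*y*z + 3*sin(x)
(3*cos(1), 0, -2)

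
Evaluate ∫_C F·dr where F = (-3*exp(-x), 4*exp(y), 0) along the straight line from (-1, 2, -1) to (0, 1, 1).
-4*exp(2) + E + 3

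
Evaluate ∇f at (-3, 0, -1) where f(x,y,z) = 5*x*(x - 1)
(-35, 0, 0)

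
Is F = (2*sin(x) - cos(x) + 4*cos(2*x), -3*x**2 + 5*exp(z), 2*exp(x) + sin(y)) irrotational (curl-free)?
No, ∇×F = (-5*exp(z) + cos(y), -2*exp(x), -6*x)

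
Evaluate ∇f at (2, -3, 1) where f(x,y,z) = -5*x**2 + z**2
(-20, 0, 2)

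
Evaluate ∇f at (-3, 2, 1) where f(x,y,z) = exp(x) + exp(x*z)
(2*exp(-3), 0, -3*exp(-3))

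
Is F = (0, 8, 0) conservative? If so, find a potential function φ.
Yes, F is conservative. φ = 8*y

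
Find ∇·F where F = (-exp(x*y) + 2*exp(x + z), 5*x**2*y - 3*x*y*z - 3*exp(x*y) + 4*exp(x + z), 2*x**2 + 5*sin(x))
5*x**2 - 3*x*z - 3*x*exp(x*y) - y*exp(x*y) + 2*exp(x + z)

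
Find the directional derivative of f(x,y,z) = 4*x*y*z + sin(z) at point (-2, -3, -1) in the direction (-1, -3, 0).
-18*sqrt(10)/5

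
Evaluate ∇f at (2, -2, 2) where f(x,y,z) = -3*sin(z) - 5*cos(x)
(5*sin(2), 0, -3*cos(2))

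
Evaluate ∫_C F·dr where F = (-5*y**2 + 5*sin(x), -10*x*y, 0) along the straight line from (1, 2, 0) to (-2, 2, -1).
-5*cos(2) + 5*cos(1) + 60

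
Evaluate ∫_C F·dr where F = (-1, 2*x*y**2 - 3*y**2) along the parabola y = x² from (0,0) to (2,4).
50/7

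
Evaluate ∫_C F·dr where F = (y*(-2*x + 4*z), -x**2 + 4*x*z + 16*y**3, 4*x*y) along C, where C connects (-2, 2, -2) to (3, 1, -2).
-117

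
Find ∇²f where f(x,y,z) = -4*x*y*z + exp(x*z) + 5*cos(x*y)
x**2*exp(x*z) - 5*x**2*cos(x*y) - 5*y**2*cos(x*y) + z**2*exp(x*z)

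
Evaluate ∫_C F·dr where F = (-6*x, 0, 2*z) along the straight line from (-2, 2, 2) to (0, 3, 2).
12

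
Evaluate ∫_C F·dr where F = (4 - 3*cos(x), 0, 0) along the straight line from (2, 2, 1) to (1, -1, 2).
-4 - 3*sin(1) + 3*sin(2)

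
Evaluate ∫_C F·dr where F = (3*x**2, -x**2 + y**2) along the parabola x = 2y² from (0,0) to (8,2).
7336/15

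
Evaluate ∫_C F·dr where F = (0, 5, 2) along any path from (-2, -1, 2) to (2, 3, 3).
22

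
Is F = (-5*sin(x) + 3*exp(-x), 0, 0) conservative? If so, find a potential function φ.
Yes, F is conservative. φ = 5*cos(x) - 3*exp(-x)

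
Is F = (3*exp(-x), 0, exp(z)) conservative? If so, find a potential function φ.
Yes, F is conservative. φ = exp(z) - 3*exp(-x)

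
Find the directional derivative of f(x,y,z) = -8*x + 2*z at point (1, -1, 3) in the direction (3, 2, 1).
-11*sqrt(14)/7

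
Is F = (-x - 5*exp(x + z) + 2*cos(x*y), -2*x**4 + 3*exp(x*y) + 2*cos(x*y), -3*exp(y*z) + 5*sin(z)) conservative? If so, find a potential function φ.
No, ∇×F = (-3*z*exp(y*z), -5*exp(x + z), -8*x**3 + 2*x*sin(x*y) + 3*y*exp(x*y) - 2*y*sin(x*y)) ≠ 0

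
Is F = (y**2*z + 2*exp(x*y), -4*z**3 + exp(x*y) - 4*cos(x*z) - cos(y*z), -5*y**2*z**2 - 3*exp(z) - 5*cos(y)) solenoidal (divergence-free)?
No, ∇·F = x*exp(x*y) - 10*y**2*z + 2*y*exp(x*y) + z*sin(y*z) - 3*exp(z)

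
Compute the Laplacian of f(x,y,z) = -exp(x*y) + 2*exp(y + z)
-x**2*exp(x*y) - y**2*exp(x*y) + 4*exp(y + z)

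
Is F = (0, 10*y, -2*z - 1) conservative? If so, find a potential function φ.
Yes, F is conservative. φ = 5*y**2 - z**2 - z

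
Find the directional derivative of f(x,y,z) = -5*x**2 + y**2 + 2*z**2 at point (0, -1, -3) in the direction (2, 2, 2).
-14*sqrt(3)/3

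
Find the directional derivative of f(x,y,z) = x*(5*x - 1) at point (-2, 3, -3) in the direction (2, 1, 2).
-14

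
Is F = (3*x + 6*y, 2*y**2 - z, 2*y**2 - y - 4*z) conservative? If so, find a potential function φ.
No, ∇×F = (4*y, 0, -6) ≠ 0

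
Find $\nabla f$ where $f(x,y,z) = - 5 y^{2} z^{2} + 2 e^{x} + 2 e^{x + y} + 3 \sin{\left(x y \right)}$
(3*y*cos(x*y) + 2*exp(x) + 2*exp(x + y), 3*x*cos(x*y) - 10*y*z**2 + 2*exp(x + y), -10*y**2*z)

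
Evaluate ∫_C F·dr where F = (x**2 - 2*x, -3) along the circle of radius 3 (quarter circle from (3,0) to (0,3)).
-9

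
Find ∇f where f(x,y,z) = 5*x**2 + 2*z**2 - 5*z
(10*x, 0, 4*z - 5)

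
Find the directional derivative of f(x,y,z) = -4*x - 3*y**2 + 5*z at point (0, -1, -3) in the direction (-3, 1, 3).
33*sqrt(19)/19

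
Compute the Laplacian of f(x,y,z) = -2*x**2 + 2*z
-4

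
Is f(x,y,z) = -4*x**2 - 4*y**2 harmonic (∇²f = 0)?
No, ∇²f = -16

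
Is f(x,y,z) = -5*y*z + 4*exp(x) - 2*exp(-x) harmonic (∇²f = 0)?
No, ∇²f = 4*exp(x) - 2*exp(-x)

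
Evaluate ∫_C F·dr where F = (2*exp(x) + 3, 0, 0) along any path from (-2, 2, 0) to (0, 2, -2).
8 - 2*exp(-2)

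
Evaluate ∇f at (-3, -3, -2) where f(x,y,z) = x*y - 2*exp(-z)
(-3, -3, 2*exp(2))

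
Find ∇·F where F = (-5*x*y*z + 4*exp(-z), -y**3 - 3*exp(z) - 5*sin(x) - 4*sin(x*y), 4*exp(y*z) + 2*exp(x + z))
-4*x*cos(x*y) - 3*y**2 - 5*y*z + 4*y*exp(y*z) + 2*exp(x + z)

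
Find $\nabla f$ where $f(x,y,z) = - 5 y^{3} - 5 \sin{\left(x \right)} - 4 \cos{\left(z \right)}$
(-5*cos(x), -15*y**2, 4*sin(z))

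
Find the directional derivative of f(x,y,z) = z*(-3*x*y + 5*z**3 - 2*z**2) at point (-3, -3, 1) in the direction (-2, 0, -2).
2*sqrt(2)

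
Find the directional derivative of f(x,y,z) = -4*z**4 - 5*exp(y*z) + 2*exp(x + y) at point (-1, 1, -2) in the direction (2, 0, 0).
2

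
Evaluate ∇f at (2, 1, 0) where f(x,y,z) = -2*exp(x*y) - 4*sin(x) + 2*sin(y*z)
(-2*exp(2) - 4*cos(2), -4*exp(2), 2)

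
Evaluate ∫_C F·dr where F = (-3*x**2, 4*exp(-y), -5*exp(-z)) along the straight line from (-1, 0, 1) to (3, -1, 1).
-24 - 4*E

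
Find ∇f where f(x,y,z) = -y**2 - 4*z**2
(0, -2*y, -8*z)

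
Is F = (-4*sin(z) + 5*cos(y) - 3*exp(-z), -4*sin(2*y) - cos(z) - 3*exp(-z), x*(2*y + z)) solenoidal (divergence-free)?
No, ∇·F = x - 8*cos(2*y)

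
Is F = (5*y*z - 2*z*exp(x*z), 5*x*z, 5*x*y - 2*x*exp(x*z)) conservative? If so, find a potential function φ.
Yes, F is conservative. φ = 5*x*y*z - 2*exp(x*z)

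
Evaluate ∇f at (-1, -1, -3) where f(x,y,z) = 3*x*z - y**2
(-9, 2, -3)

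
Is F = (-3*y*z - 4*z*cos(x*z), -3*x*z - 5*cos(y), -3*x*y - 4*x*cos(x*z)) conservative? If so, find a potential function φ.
Yes, F is conservative. φ = -3*x*y*z - 5*sin(y) - 4*sin(x*z)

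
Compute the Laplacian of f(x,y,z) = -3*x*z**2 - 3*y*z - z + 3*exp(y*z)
-6*x + 3*y**2*exp(y*z) + 3*z**2*exp(y*z)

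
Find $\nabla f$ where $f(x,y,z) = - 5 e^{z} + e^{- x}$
(-exp(-x), 0, -5*exp(z))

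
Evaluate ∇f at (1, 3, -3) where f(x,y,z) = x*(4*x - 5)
(3, 0, 0)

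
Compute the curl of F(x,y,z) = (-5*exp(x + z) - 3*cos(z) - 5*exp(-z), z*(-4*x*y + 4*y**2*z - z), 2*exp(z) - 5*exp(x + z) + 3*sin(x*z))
(4*x*y - 8*y**2*z + 2*z, -3*z*cos(x*z) + 3*sin(z) + 5*exp(-z), -4*y*z)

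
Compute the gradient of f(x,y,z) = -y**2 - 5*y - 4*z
(0, -2*y - 5, -4)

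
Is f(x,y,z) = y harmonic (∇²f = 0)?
Yes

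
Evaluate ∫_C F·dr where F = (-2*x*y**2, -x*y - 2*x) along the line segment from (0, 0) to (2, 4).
-152/3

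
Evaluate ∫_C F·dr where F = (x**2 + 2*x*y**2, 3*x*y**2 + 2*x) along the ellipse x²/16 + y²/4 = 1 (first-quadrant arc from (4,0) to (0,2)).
-160/3 + 10*pi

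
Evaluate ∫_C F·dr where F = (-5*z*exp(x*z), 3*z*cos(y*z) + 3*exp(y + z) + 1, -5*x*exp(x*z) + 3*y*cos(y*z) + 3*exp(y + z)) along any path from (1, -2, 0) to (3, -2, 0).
0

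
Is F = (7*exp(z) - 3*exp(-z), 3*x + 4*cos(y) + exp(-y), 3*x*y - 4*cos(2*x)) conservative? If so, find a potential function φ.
No, ∇×F = (3*x, -3*y + 7*exp(z) - 8*sin(2*x) + 3*exp(-z), 3) ≠ 0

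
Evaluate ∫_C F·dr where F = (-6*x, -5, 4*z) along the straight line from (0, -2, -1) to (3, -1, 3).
-16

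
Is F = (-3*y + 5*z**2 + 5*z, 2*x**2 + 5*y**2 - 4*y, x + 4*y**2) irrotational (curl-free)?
No, ∇×F = (8*y, 10*z + 4, 4*x + 3)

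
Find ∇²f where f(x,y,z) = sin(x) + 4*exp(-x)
-sin(x) + 4*exp(-x)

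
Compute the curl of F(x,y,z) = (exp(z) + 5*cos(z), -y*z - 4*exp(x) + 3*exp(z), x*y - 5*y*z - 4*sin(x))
(x + y - 5*z - 3*exp(z), -y + exp(z) - 5*sin(z) + 4*cos(x), -4*exp(x))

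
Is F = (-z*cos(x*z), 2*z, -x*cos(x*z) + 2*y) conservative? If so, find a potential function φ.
Yes, F is conservative. φ = 2*y*z - sin(x*z)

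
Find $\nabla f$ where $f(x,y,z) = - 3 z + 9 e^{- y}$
(0, -9*exp(-y), -3)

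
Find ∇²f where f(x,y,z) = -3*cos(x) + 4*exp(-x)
3*cos(x) + 4*exp(-x)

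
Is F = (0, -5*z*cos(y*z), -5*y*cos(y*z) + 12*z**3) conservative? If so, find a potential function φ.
Yes, F is conservative. φ = 3*z**4 - 5*sin(y*z)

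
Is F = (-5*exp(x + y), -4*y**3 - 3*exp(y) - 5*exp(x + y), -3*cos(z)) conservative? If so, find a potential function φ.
Yes, F is conservative. φ = -y**4 - 3*exp(y) - 5*exp(x + y) - 3*sin(z)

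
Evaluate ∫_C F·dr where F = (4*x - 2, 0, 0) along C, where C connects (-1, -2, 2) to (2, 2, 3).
0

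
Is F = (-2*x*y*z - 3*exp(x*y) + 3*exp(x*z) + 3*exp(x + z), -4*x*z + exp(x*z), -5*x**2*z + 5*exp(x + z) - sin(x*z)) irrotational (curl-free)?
No, ∇×F = (x*(4 - exp(x*z)), -2*x*y + 10*x*z + 3*x*exp(x*z) + z*cos(x*z) - 2*exp(x + z), 2*x*z + 3*x*exp(x*y) + z*exp(x*z) - 4*z)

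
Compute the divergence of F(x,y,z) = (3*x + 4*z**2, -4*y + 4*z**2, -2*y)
-1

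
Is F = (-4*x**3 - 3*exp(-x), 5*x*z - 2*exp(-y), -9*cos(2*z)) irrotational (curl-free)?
No, ∇×F = (-5*x, 0, 5*z)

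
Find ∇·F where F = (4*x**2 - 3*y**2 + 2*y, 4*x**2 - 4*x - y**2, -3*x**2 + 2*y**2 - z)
8*x - 2*y - 1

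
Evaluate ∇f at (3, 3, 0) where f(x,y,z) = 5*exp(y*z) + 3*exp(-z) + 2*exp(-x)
(-2*exp(-3), 0, 12)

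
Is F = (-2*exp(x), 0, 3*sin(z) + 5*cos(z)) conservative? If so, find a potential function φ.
Yes, F is conservative. φ = -2*exp(x) + 5*sin(z) - 3*cos(z)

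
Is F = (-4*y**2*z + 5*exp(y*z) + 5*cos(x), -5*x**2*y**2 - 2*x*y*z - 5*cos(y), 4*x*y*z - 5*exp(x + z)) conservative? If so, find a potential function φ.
No, ∇×F = (2*x*(y + 2*z), -4*y**2 - 4*y*z + 5*y*exp(y*z) + 5*exp(x + z), -10*x*y**2 + 6*y*z - 5*z*exp(y*z)) ≠ 0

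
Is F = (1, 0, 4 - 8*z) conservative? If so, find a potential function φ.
Yes, F is conservative. φ = x - 4*z**2 + 4*z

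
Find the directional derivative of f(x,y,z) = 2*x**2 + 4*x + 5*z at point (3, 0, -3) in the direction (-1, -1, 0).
-8*sqrt(2)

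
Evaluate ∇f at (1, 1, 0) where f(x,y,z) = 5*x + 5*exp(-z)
(5, 0, -5)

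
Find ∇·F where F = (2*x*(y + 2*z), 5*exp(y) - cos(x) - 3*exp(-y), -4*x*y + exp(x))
2*y + 4*z + 5*exp(y) + 3*exp(-y)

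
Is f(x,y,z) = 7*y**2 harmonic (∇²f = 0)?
No, ∇²f = 14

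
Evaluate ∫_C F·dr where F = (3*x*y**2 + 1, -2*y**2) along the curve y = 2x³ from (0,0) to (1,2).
-17/6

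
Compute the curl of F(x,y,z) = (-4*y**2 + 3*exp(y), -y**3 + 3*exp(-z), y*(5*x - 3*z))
(5*x - 3*z + 3*exp(-z), -5*y, 8*y - 3*exp(y))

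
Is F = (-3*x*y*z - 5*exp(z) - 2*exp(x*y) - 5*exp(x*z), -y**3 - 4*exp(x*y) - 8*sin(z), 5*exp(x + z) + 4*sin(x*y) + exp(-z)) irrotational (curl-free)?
No, ∇×F = (4*x*cos(x*y) + 8*cos(z), -3*x*y - 5*x*exp(x*z) - 4*y*cos(x*y) - 5*exp(z) - 5*exp(x + z), 3*x*z + 2*x*exp(x*y) - 4*y*exp(x*y))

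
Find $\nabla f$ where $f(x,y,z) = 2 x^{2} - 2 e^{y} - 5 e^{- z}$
(4*x, -2*exp(y), 5*exp(-z))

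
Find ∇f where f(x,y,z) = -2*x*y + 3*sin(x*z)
(-2*y + 3*z*cos(x*z), -2*x, 3*x*cos(x*z))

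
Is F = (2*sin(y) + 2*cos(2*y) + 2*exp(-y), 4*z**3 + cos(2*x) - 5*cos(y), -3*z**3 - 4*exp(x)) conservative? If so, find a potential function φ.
No, ∇×F = (-12*z**2, 4*exp(x), -2*sin(2*x) + 4*sin(2*y) - 2*cos(y) + 2*exp(-y)) ≠ 0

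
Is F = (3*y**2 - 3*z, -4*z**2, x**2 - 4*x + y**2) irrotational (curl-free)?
No, ∇×F = (2*y + 8*z, 1 - 2*x, -6*y)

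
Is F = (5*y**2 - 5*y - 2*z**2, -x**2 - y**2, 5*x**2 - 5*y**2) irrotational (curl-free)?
No, ∇×F = (-10*y, -10*x - 4*z, -2*x - 10*y + 5)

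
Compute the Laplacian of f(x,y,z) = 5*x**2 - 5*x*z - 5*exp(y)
10 - 5*exp(y)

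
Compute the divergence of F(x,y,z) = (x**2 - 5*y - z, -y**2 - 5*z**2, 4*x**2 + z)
2*x - 2*y + 1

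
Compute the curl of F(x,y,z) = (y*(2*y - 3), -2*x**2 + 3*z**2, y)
(1 - 6*z, 0, -4*x - 4*y + 3)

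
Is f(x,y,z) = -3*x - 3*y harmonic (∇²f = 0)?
Yes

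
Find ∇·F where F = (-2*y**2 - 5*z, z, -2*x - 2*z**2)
-4*z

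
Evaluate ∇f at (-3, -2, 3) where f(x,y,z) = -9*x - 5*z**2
(-9, 0, -30)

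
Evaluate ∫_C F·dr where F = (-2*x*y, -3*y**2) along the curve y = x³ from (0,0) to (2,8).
-2624/5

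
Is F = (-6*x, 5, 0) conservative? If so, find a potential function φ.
Yes, F is conservative. φ = -3*x**2 + 5*y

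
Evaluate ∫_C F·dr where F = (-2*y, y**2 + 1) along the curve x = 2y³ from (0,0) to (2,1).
-5/3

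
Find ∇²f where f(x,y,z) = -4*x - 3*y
0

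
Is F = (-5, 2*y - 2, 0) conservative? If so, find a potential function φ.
Yes, F is conservative. φ = -5*x + y**2 - 2*y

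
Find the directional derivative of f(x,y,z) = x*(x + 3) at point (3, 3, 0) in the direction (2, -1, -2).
6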